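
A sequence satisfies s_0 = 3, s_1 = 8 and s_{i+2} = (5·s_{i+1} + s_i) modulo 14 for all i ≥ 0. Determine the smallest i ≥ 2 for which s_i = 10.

s_0 = 3, s_1 = 8, s_2 = 1, s_3 = 13, s_4 = 10, s_5 = 7, s_6 = 3, s_7 = 8.
The sequence repeats with period 6.
The value 10 first appears (with i ≥ 2) at s_4.

4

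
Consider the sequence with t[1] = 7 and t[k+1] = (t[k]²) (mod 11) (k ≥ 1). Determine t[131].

3

Listing terms: t[1] = 7; t[2] = 5; t[3] = 3; t[4] = 9; t[5] = 4; t[6] = 5.
Since t[6] = t[2] = 5, the sequence is eventually periodic: after a pre-period of length 1 it cycles with period 4.
For k ≥ 2, t[k] depends only on (k - 2) mod 4. (131 - 2) mod 4 = 1, so t[131] = t[3] = 3.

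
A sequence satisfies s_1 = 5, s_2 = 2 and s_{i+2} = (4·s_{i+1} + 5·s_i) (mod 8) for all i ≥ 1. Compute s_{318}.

2

We have s_1 = 5,  s_2 = 2,  s_3 = 1,  s_4 = 6,  s_5 = 5,  s_6 = 2.
The sequence repeats with period 4.
So s_{318} = s_{1 + ((318-1) mod 4)} = s_2 = 2.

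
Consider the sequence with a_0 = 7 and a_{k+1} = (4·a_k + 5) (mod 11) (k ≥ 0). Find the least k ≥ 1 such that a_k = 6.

a_0 = 7, a_1 = 0, a_2 = 5, a_3 = 3, a_4 = 6, a_5 = 7.
Since a_5 = a_0 = 7, the sequence is periodic with period 5.
The value 6 first appears (with k ≥ 1) at a_4.

4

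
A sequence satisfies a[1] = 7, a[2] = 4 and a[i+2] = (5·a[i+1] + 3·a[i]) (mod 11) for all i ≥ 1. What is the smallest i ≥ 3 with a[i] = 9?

5

Computing terms: a[1] = 7, a[2] = 4, a[3] = 8, a[4] = 8, a[5] = 9, a[6] = 3, a[7] = 9, a[8] = 10, a[9] = 0, a[10] = 8, a[11] = 7, a[12] = 4.
The sequence repeats with period 10.
The value 9 first appears (with i ≥ 3) at a[5].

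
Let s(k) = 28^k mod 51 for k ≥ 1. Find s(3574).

s(1) = 28, s(2) = 19, s(3) = 22, s(4) = 4, s(5) = 10, s(6) = 25, s(7) = 37, s(8) = 16, s(9) = 40, s(10) = 49, s(11) = 46, s(12) = 13, s(13) = 7, s(14) = 43, s(15) = 31, s(16) = 1, s(17) = 28.
The sequence repeats with period 16.
So s(3574) = s(1 + ((3574-1) mod 16)) = s(6) = 25.

25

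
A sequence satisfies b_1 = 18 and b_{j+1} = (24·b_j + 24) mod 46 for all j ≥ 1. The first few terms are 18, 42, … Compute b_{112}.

b_1 = 18,  b_2 = 42,  b_3 = 20,  b_4 = 44,  b_5 = 22,  b_6 = 0,  b_7 = 24,  b_8 = 2,  b_9 = 26,  b_{10} = 4,  b_{11} = 28,  b_{12} = 6,  b_{13} = 30,  b_{14} = 8,  b_{15} = 32,  b_{16} = 10,  b_{17} = 34,  b_{18} = 12,  b_{19} = 36,  b_{20} = 14,  b_{21} = 38,  b_{22} = 16,  b_{23} = 40,  b_{24} = 18.
Since b_{24} = b_1 = 18, the sequence is periodic with period 23.
So b_{112} = b_{1 + ((112-1) mod 23)} = b_{20} = 14.

14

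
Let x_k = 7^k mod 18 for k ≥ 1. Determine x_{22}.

7

Listing terms: x_1 = 7; x_2 = 13; x_3 = 1; x_4 = 7.
Since x_4 = x_1 = 7, the sequence is periodic with period 3.
So x_{22} = x_{1 + ((22-1) mod 3)} = x_1 = 7.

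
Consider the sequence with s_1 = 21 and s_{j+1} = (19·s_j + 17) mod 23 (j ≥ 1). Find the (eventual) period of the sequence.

s_1 = 21, s_2 = 2, s_3 = 9, s_4 = 4, s_5 = 1, s_6 = 13, s_7 = 11, s_8 = 19, s_9 = 10, s_{10} = 0, s_{11} = 17, s_{12} = 18, s_{13} = 14, s_{14} = 7, s_{15} = 12, s_{16} = 15, s_{17} = 3, s_{18} = 5, s_{19} = 20, s_{20} = 6, s_{21} = 16, s_{22} = 22, s_{23} = 21.
Since s_{23} = s_1 = 21, the sequence is periodic with period 22.

22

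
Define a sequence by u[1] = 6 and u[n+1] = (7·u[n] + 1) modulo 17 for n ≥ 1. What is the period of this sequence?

Listing terms: u[1] = 6,  u[2] = 9,  u[3] = 13,  u[4] = 7,  u[5] = 16,  u[6] = 11,  u[7] = 10,  u[8] = 3,  u[9] = 5,  u[10] = 2,  u[11] = 15,  u[12] = 4,  u[13] = 12,  u[14] = 0,  u[15] = 1,  u[16] = 8,  u[17] = 6.
Since u[17] = u[1] = 6, the sequence is periodic with period 16.

16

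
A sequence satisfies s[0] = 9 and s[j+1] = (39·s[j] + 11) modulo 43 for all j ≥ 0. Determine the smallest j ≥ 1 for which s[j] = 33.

11

s[0] = 9, s[1] = 18, s[2] = 25, s[3] = 40, s[4] = 23, s[5] = 5, s[6] = 34, s[7] = 4, s[8] = 38, s[9] = 31, s[10] = 16, s[11] = 33, s[12] = 8, s[13] = 22, s[14] = 9.
The sequence repeats with period 14.
The value 33 first appears (with j ≥ 1) at s[11].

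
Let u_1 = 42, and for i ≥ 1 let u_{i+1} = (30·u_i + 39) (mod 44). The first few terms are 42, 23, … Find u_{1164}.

We have u_1 = 42,  u_2 = 23,  u_3 = 25,  u_4 = 41,  u_5 = 37,  u_6 = 5,  u_7 = 13,  u_8 = 33,  u_9 = 17,  u_{10} = 21,  u_{11} = 9,  u_{12} = 1,  u_{13} = 25.
Since u_{13} = u_3 = 25, the sequence is eventually periodic: after a pre-period of length 2 it cycles with period 10.
For i ≥ 3, u_i depends only on (i - 3) mod 10. (1164 - 3) mod 10 = 1, so u_{1164} = u_4 = 41.

41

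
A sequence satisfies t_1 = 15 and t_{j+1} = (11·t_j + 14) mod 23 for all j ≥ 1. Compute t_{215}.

Computing terms: t_1 = 15, t_2 = 18, t_3 = 5, t_4 = 0, t_5 = 14, t_6 = 7, t_7 = 22, t_8 = 3, t_9 = 1, t_{10} = 2, t_{11} = 13, t_{12} = 19, t_{13} = 16, t_{14} = 6, t_{15} = 11, t_{16} = 20, t_{17} = 4, t_{18} = 12, t_{19} = 8, t_{20} = 10, t_{21} = 9, t_{22} = 21, t_{23} = 15.
The sequence repeats with period 22.
(215 - 1) mod 22 = 16, so t_{215} = t_{17} = 4.

4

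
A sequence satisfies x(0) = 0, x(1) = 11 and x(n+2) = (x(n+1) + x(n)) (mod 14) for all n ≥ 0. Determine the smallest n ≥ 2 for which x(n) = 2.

12

Listing terms: x(0) = 0; x(1) = 11; x(2) = 11; x(3) = 8; x(4) = 5; x(5) = 13; x(6) = 4; x(7) = 3; x(8) = 7; x(9) = 10; x(10) = 3; x(11) = 13; x(12) = 2; x(13) = 1; x(14) = 3; x(15) = 4; x(16) = 7; x(17) = 11; x(18) = 4; x(19) = 1; x(20) = 5; x(21) = 6; x(22) = 11; x(23) = 3; x(24) = 0; x(25) = 3; x(26) = 3; x(27) = 6; x(28) = 9; x(29) = 1; x(30) = 10; x(31) = 11; x(32) = 7; x(33) = 4; x(34) = 11; x(35) = 1; x(36) = 12; x(37) = 13; x(38) = 11; x(39) = 10; x(40) = 7; x(41) = 3; x(42) = 10; x(43) = 13; x(44) = 9; x(45) = 8; x(46) = 3; x(47) = 11; x(48) = 0; x(49) = 11.
Since (x(48), x(49)) = (x(0), x(1)) = (0, 11) (two consecutive terms determine the rest), the sequence is periodic with period 48.
The value 2 first appears (with n ≥ 2) at x(12).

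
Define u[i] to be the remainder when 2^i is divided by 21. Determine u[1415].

11

u[1] = 2; u[2] = 4; u[3] = 8; u[4] = 16; u[5] = 11; u[6] = 1; u[7] = 2.
The sequence repeats with period 6.
(1415 - 1) mod 6 = 4, so u[1415] = u[5] = 11.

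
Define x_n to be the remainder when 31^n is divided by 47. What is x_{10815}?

41

x_0 = 1,  x_1 = 31,  x_2 = 21,  x_3 = 40,  x_4 = 18,  x_5 = 41,  x_6 = 2,  x_7 = 15,  x_8 = 42,  x_9 = 33,  x_{10} = 36,  x_{11} = 35,  x_{12} = 4,  x_{13} = 30,  x_{14} = 37,  x_{15} = 19,  x_{16} = 25,  x_{17} = 23,  x_{18} = 8,  x_{19} = 13,  x_{20} = 27,  x_{21} = 38,  x_{22} = 3,  x_{23} = 46,  x_{24} = 16,  x_{25} = 26,  x_{26} = 7,  x_{27} = 29,  x_{28} = 6,  x_{29} = 45,  x_{30} = 32,  x_{31} = 5,  x_{32} = 14,  x_{33} = 11,  x_{34} = 12,  x_{35} = 43,  x_{36} = 17,  x_{37} = 10,  x_{38} = 28,  x_{39} = 22,  x_{40} = 24,  x_{41} = 39,  x_{42} = 34,  x_{43} = 20,  x_{44} = 9,  x_{45} = 44,  x_{46} = 1.
The sequence repeats with period 46.
So x_{10815} = x_{0 + ((10815-0) mod 46)} = x_5 = 41.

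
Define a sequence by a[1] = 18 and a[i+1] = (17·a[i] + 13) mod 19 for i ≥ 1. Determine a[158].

Computing terms: a[1] = 18,  a[2] = 15,  a[3] = 2,  a[4] = 9,  a[5] = 14,  a[6] = 4,  a[7] = 5,  a[8] = 3,  a[9] = 7,  a[10] = 18.
The sequence repeats with period 9.
(158 - 1) mod 9 = 4, so a[158] = a[5] = 14.

14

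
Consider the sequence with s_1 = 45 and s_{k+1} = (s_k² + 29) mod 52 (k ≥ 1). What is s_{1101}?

45

We have s_1 = 45,  s_2 = 26,  s_3 = 29,  s_4 = 38,  s_5 = 17,  s_6 = 6,  s_7 = 13,  s_8 = 42,  s_9 = 25,  s_{10} = 30,  s_{11} = 45.
Since s_{11} = s_1 = 45, the sequence is periodic with period 10.
So s_{1101} = s_{1 + ((1101-1) mod 10)} = s_1 = 45.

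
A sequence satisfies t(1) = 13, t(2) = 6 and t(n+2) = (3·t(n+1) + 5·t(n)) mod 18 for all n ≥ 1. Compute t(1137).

Computing terms: t(1) = 13, t(2) = 6, t(3) = 11, t(4) = 9, t(5) = 10, t(6) = 3, t(7) = 5, t(8) = 12, t(9) = 7, t(10) = 9, t(11) = 8, t(12) = 15, t(13) = 13, t(14) = 6.
The sequence repeats with period 12.
(1137 - 1) mod 12 = 8, so t(1137) = t(9) = 7.

7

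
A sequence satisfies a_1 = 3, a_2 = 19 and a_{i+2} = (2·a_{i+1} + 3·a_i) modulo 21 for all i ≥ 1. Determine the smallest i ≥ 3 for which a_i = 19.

8

Computing terms: a_1 = 3; a_2 = 19; a_3 = 5; a_4 = 4; a_5 = 2; a_6 = 16; a_7 = 17; a_8 = 19; a_9 = 5.
Since (a_8, a_9) = (a_2, a_3) = (19, 5) (two consecutive terms determine the rest), the sequence is eventually periodic: after a pre-period of length 1 it cycles with period 6.
The value 19 next appears (with i ≥ 3) at a_8.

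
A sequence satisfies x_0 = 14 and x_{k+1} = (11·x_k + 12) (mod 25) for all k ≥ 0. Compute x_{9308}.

x_0 = 14; x_1 = 16; x_2 = 13; x_3 = 5; x_4 = 17; x_5 = 24; x_6 = 1; x_7 = 23; x_8 = 15; x_9 = 2; x_{10} = 9; x_{11} = 11; x_{12} = 8; x_{13} = 0; x_{14} = 12; x_{15} = 19; x_{16} = 21; x_{17} = 18; x_{18} = 10; x_{19} = 22; x_{20} = 4; x_{21} = 6; x_{22} = 3; x_{23} = 20; x_{24} = 7; x_{25} = 14.
The sequence repeats with period 25.
So x_{9308} = x_{0 + ((9308-0) mod 25)} = x_8 = 15.

15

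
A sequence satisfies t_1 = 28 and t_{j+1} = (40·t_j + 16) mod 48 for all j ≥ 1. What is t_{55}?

Computing terms: t_1 = 28,  t_2 = 32,  t_3 = 0,  t_4 = 16,  t_5 = 32.
Since t_5 = t_2 = 32, the sequence is eventually periodic: after a pre-period of length 1 it cycles with period 3.
For j ≥ 2, t_j depends only on (j - 2) mod 3. (55 - 2) mod 3 = 2, so t_{55} = t_4 = 16.

16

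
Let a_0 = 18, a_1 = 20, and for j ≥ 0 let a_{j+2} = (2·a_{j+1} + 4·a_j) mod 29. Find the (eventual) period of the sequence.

28

We have a_0 = 18, a_1 = 20, a_2 = 25, a_3 = 14, a_4 = 12, a_5 = 22, a_6 = 5, a_7 = 11, a_8 = 13, a_9 = 12, a_{10} = 18, a_{11} = 26, a_{12} = 8, a_{13} = 4, a_{14} = 11, a_{15} = 9, a_{16} = 4, a_{17} = 15, a_{18} = 17, a_{19} = 7, a_{20} = 24, a_{21} = 18, a_{22} = 16, a_{23} = 17, a_{24} = 11, a_{25} = 3, a_{26} = 21, a_{27} = 25, a_{28} = 18, a_{29} = 20.
Since (a_{28}, a_{29}) = (a_0, a_1) = (18, 20) (two consecutive terms determine the rest), the sequence is periodic with period 28.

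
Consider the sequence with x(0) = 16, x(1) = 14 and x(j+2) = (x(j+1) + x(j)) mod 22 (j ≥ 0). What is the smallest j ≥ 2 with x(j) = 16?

6

Listing terms: x(0) = 16, x(1) = 14, x(2) = 8, x(3) = 0, x(4) = 8, x(5) = 8, x(6) = 16, x(7) = 2, x(8) = 18, x(9) = 20, x(10) = 16, x(11) = 14.
Since (x(10), x(11)) = (x(0), x(1)) = (16, 14) (two consecutive terms determine the rest), the sequence is periodic with period 10.
The value 16 first appears (with j ≥ 2) at x(6).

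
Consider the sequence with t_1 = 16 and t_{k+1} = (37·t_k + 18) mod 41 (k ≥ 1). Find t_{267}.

36

Listing terms: t_1 = 16; t_2 = 36; t_3 = 38; t_4 = 30; t_5 = 21; t_6 = 16.
Since t_6 = t_1 = 16, the sequence is periodic with period 5.
(267 - 1) mod 5 = 1, so t_{267} = t_2 = 36.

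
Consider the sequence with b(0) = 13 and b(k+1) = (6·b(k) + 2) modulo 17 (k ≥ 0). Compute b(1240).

Computing terms: b(0) = 13; b(1) = 12; b(2) = 6; b(3) = 4; b(4) = 9; b(5) = 5; b(6) = 15; b(7) = 7; b(8) = 10; b(9) = 11; b(10) = 0; b(11) = 2; b(12) = 14; b(13) = 1; b(14) = 8; b(15) = 16; b(16) = 13.
Since b(16) = b(0) = 13, the sequence is periodic with period 16.
(1240 - 0) mod 16 = 8, so b(1240) = b(8) = 10.

10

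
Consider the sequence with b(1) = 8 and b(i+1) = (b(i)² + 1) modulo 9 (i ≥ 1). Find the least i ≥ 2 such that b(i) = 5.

Computing terms: b(1) = 8; b(2) = 2; b(3) = 5; b(4) = 8.
The sequence repeats with period 3.
The value 5 first appears (with i ≥ 2) at b(3).

3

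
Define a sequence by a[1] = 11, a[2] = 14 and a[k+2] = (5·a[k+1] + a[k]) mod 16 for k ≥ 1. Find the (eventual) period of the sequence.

a[1] = 11; a[2] = 14; a[3] = 1; a[4] = 3; a[5] = 0; a[6] = 3; a[7] = 15; a[8] = 14; a[9] = 5; a[10] = 7; a[11] = 8; a[12] = 15; a[13] = 3; a[14] = 14; a[15] = 9; a[16] = 11; a[17] = 0; a[18] = 11; a[19] = 7; a[20] = 14; a[21] = 13; a[22] = 15; a[23] = 8; a[24] = 7; a[25] = 11; a[26] = 14.
Since (a[25], a[26]) = (a[1], a[2]) = (11, 14) (two consecutive terms determine the rest), the sequence is periodic with period 24.

24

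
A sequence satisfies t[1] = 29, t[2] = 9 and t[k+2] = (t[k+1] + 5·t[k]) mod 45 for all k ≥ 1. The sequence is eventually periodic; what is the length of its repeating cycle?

Listing terms: t[1] = 29, t[2] = 9, t[3] = 19, t[4] = 19, t[5] = 24, t[6] = 29, t[7] = 14, t[8] = 24, t[9] = 4, t[10] = 34, t[11] = 9, t[12] = 44, t[13] = 44, t[14] = 39, t[15] = 34, t[16] = 4, t[17] = 39, t[18] = 14, t[19] = 29, t[20] = 9.
The sequence repeats with period 18.

18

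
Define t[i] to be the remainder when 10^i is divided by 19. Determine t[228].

7

We have t[0] = 1; t[1] = 10; t[2] = 5; t[3] = 12; t[4] = 6; t[5] = 3; t[6] = 11; t[7] = 15; t[8] = 17; t[9] = 18; t[10] = 9; t[11] = 14; t[12] = 7; t[13] = 13; t[14] = 16; t[15] = 8; t[16] = 4; t[17] = 2; t[18] = 1.
The sequence repeats with period 18.
So t[228] = t[0 + ((228-0) mod 18)] = t[12] = 7.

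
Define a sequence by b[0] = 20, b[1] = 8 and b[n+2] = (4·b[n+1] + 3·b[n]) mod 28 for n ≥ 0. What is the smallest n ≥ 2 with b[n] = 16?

8

Computing terms: b[0] = 20,  b[1] = 8,  b[2] = 8,  b[3] = 0,  b[4] = 24,  b[5] = 12,  b[6] = 8,  b[7] = 12,  b[8] = 16,  b[9] = 16,  b[10] = 0,  b[11] = 20,  b[12] = 24,  b[13] = 16,  b[14] = 24,  b[15] = 4,  b[16] = 4,  b[17] = 0,  b[18] = 12,  b[19] = 20,  b[20] = 4,  b[21] = 20,  b[22] = 8.
The sequence repeats with period 21.
The value 16 first appears (with n ≥ 2) at b[8].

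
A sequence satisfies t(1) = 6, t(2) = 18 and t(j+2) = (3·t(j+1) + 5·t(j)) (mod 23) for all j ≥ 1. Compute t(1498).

t(1) = 6; t(2) = 18; t(3) = 15; t(4) = 20; t(5) = 20; t(6) = 22; t(7) = 5; t(8) = 10; t(9) = 9; t(10) = 8; t(11) = 0; t(12) = 17; t(13) = 5; t(14) = 8; t(15) = 3; t(16) = 3; t(17) = 1; t(18) = 18; t(19) = 13; t(20) = 14; t(21) = 15; t(22) = 0; t(23) = 6; t(24) = 18.
The sequence repeats with period 22.
So t(1498) = t(1 + ((1498-1) mod 22)) = t(2) = 18.

18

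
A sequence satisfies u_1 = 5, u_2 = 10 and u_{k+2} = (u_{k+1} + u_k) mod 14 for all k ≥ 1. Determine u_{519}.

Listing terms: u_1 = 5; u_2 = 10; u_3 = 1; u_4 = 11; u_5 = 12; u_6 = 9; u_7 = 7; u_8 = 2; u_9 = 9; u_{10} = 11; u_{11} = 6; u_{12} = 3; u_{13} = 9; u_{14} = 12; u_{15} = 7; u_{16} = 5; u_{17} = 12; u_{18} = 3; u_{19} = 1; u_{20} = 4; u_{21} = 5; u_{22} = 9; u_{23} = 0; u_{24} = 9; u_{25} = 9; u_{26} = 4; u_{27} = 13; u_{28} = 3; u_{29} = 2; u_{30} = 5; u_{31} = 7; u_{32} = 12; u_{33} = 5; u_{34} = 3; u_{35} = 8; u_{36} = 11; u_{37} = 5; u_{38} = 2; u_{39} = 7; u_{40} = 9; u_{41} = 2; u_{42} = 11; u_{43} = 13; u_{44} = 10; u_{45} = 9; u_{46} = 5; u_{47} = 0; u_{48} = 5; u_{49} = 5; u_{50} = 10.
The sequence repeats with period 48.
So u_{519} = u_{1 + ((519-1) mod 48)} = u_{39} = 7.

7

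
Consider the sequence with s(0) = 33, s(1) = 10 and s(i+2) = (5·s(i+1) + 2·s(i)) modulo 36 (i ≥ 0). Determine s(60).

24

Computing terms: s(0) = 33; s(1) = 10; s(2) = 8; s(3) = 24; s(4) = 28; s(5) = 8; s(6) = 24.
Since (s(5), s(6)) = (s(2), s(3)) = (8, 24) (two consecutive terms determine the rest), the sequence is eventually periodic: after a pre-period of length 2 it cycles with period 3.
For i ≥ 2, s(i) depends only on (i - 2) mod 3. (60 - 2) mod 3 = 1, so s(60) = s(3) = 24.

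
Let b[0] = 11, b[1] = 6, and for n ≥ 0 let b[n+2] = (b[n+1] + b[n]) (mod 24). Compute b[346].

We have b[0] = 11,  b[1] = 6,  b[2] = 17,  b[3] = 23,  b[4] = 16,  b[5] = 15,  b[6] = 7,  b[7] = 22,  b[8] = 5,  b[9] = 3,  b[10] = 8,  b[11] = 11,  b[12] = 19,  b[13] = 6,  b[14] = 1,  b[15] = 7,  b[16] = 8,  b[17] = 15,  b[18] = 23,  b[19] = 14,  b[20] = 13,  b[21] = 3,  b[22] = 16,  b[23] = 19,  b[24] = 11,  b[25] = 6.
Since (b[24], b[25]) = (b[0], b[1]) = (11, 6) (two consecutive terms determine the rest), the sequence is periodic with period 24.
(346 - 0) mod 24 = 10, so b[346] = b[10] = 8.

8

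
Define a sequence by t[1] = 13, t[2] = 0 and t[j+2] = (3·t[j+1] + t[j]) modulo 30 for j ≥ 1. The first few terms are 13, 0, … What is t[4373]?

10

Computing terms: t[1] = 13; t[2] = 0; t[3] = 13; t[4] = 9; t[5] = 10; t[6] = 9; t[7] = 7; t[8] = 0; t[9] = 7; t[10] = 21; t[11] = 10; t[12] = 21; t[13] = 13; t[14] = 0.
The sequence repeats with period 12.
(4373 - 1) mod 12 = 4, so t[4373] = t[5] = 10.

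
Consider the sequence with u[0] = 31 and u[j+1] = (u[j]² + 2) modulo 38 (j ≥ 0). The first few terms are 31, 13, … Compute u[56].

u[0] = 31; u[1] = 13; u[2] = 19; u[3] = 21; u[4] = 25; u[5] = 19.
Since u[5] = u[2] = 19, the sequence is eventually periodic: after a pre-period of length 2 it cycles with period 3.
For j ≥ 2, u[j] depends only on (j - 2) mod 3. (56 - 2) mod 3 = 0, so u[56] = u[2] = 19.

19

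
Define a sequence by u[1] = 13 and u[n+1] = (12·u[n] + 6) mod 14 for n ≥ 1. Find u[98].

8

u[1] = 13; u[2] = 8; u[3] = 4; u[4] = 12; u[5] = 10; u[6] = 0; u[7] = 6; u[8] = 8.
Since u[8] = u[2] = 8, the sequence is eventually periodic: after a pre-period of length 1 it cycles with period 6.
For n ≥ 2, u[n] depends only on (n - 2) mod 6. (98 - 2) mod 6 = 0, so u[98] = u[2] = 8.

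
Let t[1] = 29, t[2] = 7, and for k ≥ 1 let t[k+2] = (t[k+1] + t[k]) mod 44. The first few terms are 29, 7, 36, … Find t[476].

t[1] = 29, t[2] = 7, t[3] = 36, t[4] = 43, t[5] = 35, t[6] = 34, t[7] = 25, t[8] = 15, t[9] = 40, t[10] = 11, t[11] = 7, t[12] = 18, t[13] = 25, t[14] = 43, t[15] = 24, t[16] = 23, t[17] = 3, t[18] = 26, t[19] = 29, t[20] = 11, t[21] = 40, t[22] = 7, t[23] = 3, t[24] = 10, t[25] = 13, t[26] = 23, t[27] = 36, t[28] = 15, t[29] = 7, t[30] = 22, t[31] = 29, t[32] = 7.
The sequence repeats with period 30.
(476 - 1) mod 30 = 25, so t[476] = t[26] = 23.

23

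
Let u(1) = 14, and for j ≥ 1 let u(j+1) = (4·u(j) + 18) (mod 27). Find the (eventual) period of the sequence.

9

We have u(1) = 14; u(2) = 20; u(3) = 17; u(4) = 5; u(5) = 11; u(6) = 8; u(7) = 23; u(8) = 2; u(9) = 26; u(10) = 14.
The sequence repeats with period 9.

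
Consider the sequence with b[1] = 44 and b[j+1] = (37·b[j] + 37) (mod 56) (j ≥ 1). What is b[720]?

Computing terms: b[1] = 44; b[2] = 41; b[3] = 42; b[4] = 23; b[5] = 48; b[6] = 21; b[7] = 30; b[8] = 27; b[9] = 28; b[10] = 9; b[11] = 34; b[12] = 7; b[13] = 16; b[14] = 13; b[15] = 14; b[16] = 51; b[17] = 20; b[18] = 49; b[19] = 2; b[20] = 55; b[21] = 0; b[22] = 37; b[23] = 6; b[24] = 35; b[25] = 44.
Since b[25] = b[1] = 44, the sequence is periodic with period 24.
(720 - 1) mod 24 = 23, so b[720] = b[24] = 35.

35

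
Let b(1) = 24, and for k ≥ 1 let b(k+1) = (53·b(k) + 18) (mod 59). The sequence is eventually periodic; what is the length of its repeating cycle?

29

We have b(1) = 24, b(2) = 51, b(3) = 7, b(4) = 35, b(5) = 44, b(6) = 49, b(7) = 19, b(8) = 22, b(9) = 4, b(10) = 53, b(11) = 54, b(12) = 48, b(13) = 25, b(14) = 45, b(15) = 43, b(16) = 55, b(17) = 42, b(18) = 2, b(19) = 6, b(20) = 41, b(21) = 8, b(22) = 29, b(23) = 21, b(24) = 10, b(25) = 17, b(26) = 34, b(27) = 50, b(28) = 13, b(29) = 58, b(30) = 24.
The sequence repeats with period 29.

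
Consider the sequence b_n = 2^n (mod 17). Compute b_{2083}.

8

Listing terms: b_0 = 1, b_1 = 2, b_2 = 4, b_3 = 8, b_4 = 16, b_5 = 15, b_6 = 13, b_7 = 9, b_8 = 1.
The sequence repeats with period 8.
So b_{2083} = b_{0 + ((2083-0) mod 8)} = b_3 = 8.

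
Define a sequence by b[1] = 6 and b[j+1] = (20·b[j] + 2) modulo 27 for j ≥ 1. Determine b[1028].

14

Listing terms: b[1] = 6; b[2] = 14; b[3] = 12; b[4] = 26; b[5] = 9; b[6] = 20; b[7] = 24; b[8] = 23; b[9] = 3; b[10] = 8; b[11] = 0; b[12] = 2; b[13] = 15; b[14] = 5; b[15] = 21; b[16] = 17; b[17] = 18; b[18] = 11; b[19] = 6.
Since b[19] = b[1] = 6, the sequence is periodic with period 18.
(1028 - 1) mod 18 = 1, so b[1028] = b[2] = 14.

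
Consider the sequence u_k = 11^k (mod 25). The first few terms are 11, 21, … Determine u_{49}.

16

u_1 = 11,  u_2 = 21,  u_3 = 6,  u_4 = 16,  u_5 = 1,  u_6 = 11.
Since u_6 = u_1 = 11, the sequence is periodic with period 5.
(49 - 1) mod 5 = 3, so u_{49} = u_4 = 16.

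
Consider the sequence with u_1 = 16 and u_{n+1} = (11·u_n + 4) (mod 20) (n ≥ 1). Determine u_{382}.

0

We have u_1 = 16, u_2 = 0, u_3 = 4, u_4 = 8, u_5 = 12, u_6 = 16.
The sequence repeats with period 5.
So u_{382} = u_{1 + ((382-1) mod 5)} = u_2 = 0.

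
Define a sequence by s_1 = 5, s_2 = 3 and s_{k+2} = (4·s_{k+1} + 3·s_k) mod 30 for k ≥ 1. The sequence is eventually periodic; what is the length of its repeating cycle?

24

Listing terms: s_1 = 5,  s_2 = 3,  s_3 = 27,  s_4 = 27,  s_5 = 9,  s_6 = 27,  s_7 = 15,  s_8 = 21,  s_9 = 9,  s_{10} = 9,  s_{11} = 3,  s_{12} = 9,  s_{13} = 15,  s_{14} = 27,  s_{15} = 3,  s_{16} = 3,  s_{17} = 21,  s_{18} = 3,  s_{19} = 15,  s_{20} = 9,  s_{21} = 21,  s_{22} = 21,  s_{23} = 27,  s_{24} = 21,  s_{25} = 15,  s_{26} = 3,  s_{27} = 27.
Since (s_{26}, s_{27}) = (s_2, s_3) = (3, 27) (two consecutive terms determine the rest), the sequence is eventually periodic: after a pre-period of length 1 it cycles with period 24.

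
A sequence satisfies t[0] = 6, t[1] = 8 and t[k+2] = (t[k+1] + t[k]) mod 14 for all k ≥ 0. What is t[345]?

t[0] = 6; t[1] = 8; t[2] = 0; t[3] = 8; t[4] = 8; t[5] = 2; t[6] = 10; t[7] = 12; t[8] = 8; t[9] = 6; t[10] = 0; t[11] = 6; t[12] = 6; t[13] = 12; t[14] = 4; t[15] = 2; t[16] = 6; t[17] = 8.
Since (t[16], t[17]) = (t[0], t[1]) = (6, 8) (two consecutive terms determine the rest), the sequence is periodic with period 16.
(345 - 0) mod 16 = 9, so t[345] = t[9] = 6.

6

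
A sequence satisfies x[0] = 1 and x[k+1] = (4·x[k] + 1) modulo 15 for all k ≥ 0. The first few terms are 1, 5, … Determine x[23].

We have x[0] = 1,  x[1] = 5,  x[2] = 6,  x[3] = 10,  x[4] = 11,  x[5] = 0,  x[6] = 1.
The sequence repeats with period 6.
(23 - 0) mod 6 = 5, so x[23] = x[5] = 0.

0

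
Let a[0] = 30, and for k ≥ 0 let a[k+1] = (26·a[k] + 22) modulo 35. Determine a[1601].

17

a[0] = 30,  a[1] = 32,  a[2] = 14,  a[3] = 1,  a[4] = 13,  a[5] = 10,  a[6] = 2,  a[7] = 4,  a[8] = 21,  a[9] = 8,  a[10] = 20,  a[11] = 17,  a[12] = 9,  a[13] = 11,  a[14] = 28,  a[15] = 15,  a[16] = 27,  a[17] = 24,  a[18] = 16,  a[19] = 18,  a[20] = 0,  a[21] = 22,  a[22] = 34,  a[23] = 31,  a[24] = 23,  a[25] = 25,  a[26] = 7,  a[27] = 29,  a[28] = 6,  a[29] = 3,  a[30] = 30.
Since a[30] = a[0] = 30, the sequence is periodic with period 30.
So a[1601] = a[0 + ((1601-0) mod 30)] = a[11] = 17.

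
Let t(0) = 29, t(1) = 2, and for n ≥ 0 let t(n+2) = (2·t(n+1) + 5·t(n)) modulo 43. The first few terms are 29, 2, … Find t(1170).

We have t(0) = 29,  t(1) = 2,  t(2) = 20,  t(3) = 7,  t(4) = 28,  t(5) = 5,  t(6) = 21,  t(7) = 24,  t(8) = 24,  t(9) = 39,  t(10) = 26,  t(11) = 32,  t(12) = 22,  t(13) = 32,  t(14) = 2,  t(15) = 35,  t(16) = 37,  t(17) = 34,  t(18) = 38,  t(19) = 31,  t(20) = 37,  t(21) = 14,  t(22) = 41,  t(23) = 23,  t(24) = 36,  t(25) = 15,  t(26) = 38,  t(27) = 22,  t(28) = 19,  t(29) = 19,  t(30) = 4,  t(31) = 17,  t(32) = 11,  t(33) = 21,  t(34) = 11,  t(35) = 41,  t(36) = 8,  t(37) = 6,  t(38) = 9,  t(39) = 5,  t(40) = 12,  t(41) = 6,  t(42) = 29,  t(43) = 2.
The sequence repeats with period 42.
So t(1170) = t(0 + ((1170-0) mod 42)) = t(36) = 8.

8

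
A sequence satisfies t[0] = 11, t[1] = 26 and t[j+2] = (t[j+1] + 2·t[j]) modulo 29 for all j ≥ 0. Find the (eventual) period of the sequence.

28

Listing terms: t[0] = 11; t[1] = 26; t[2] = 19; t[3] = 13; t[4] = 22; t[5] = 19; t[6] = 5; t[7] = 14; t[8] = 24; t[9] = 23; t[10] = 13; t[11] = 1; t[12] = 27; t[13] = 0; t[14] = 25; t[15] = 25; t[16] = 17; t[17] = 9; t[18] = 14; t[19] = 3; t[20] = 2; t[21] = 8; t[22] = 12; t[23] = 28; t[24] = 23; t[25] = 21; t[26] = 9; t[27] = 22; t[28] = 11; t[29] = 26.
The sequence repeats with period 28.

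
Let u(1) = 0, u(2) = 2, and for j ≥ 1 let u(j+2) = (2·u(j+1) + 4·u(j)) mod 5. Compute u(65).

3

We have u(1) = 0,  u(2) = 2,  u(3) = 4,  u(4) = 1,  u(5) = 3,  u(6) = 0,  u(7) = 2.
The sequence repeats with period 5.
So u(65) = u(1 + ((65-1) mod 5)) = u(5) = 3.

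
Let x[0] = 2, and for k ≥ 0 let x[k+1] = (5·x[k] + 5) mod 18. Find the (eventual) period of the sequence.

6

x[0] = 2, x[1] = 15, x[2] = 8, x[3] = 9, x[4] = 14, x[5] = 3, x[6] = 2.
Since x[6] = x[0] = 2, the sequence is periodic with period 6.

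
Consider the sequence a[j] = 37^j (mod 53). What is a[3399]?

40

a[0] = 1, a[1] = 37, a[2] = 44, a[3] = 38, a[4] = 28, a[5] = 29, a[6] = 13, a[7] = 4, a[8] = 42, a[9] = 17, a[10] = 46, a[11] = 6, a[12] = 10, a[13] = 52, a[14] = 16, a[15] = 9, a[16] = 15, a[17] = 25, a[18] = 24, a[19] = 40, a[20] = 49, a[21] = 11, a[22] = 36, a[23] = 7, a[24] = 47, a[25] = 43, a[26] = 1.
Since a[26] = a[0] = 1, the sequence is periodic with period 26.
(3399 - 0) mod 26 = 19, so a[3399] = a[19] = 40.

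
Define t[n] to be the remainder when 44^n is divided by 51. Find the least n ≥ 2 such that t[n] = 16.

Listing terms: t[1] = 44, t[2] = 49, t[3] = 14, t[4] = 4, t[5] = 23, t[6] = 43, t[7] = 5, t[8] = 16, t[9] = 41, t[10] = 19, t[11] = 20, t[12] = 13, t[13] = 11, t[14] = 25, t[15] = 29, t[16] = 1, t[17] = 44.
The sequence repeats with period 16.
The value 16 first appears (with n ≥ 2) at t[8].

8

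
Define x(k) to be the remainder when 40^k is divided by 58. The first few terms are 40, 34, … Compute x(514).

22

x(1) = 40,  x(2) = 34,  x(3) = 26,  x(4) = 54,  x(5) = 14,  x(6) = 38,  x(7) = 12,  x(8) = 16,  x(9) = 2,  x(10) = 22,  x(11) = 10,  x(12) = 52,  x(13) = 50,  x(14) = 28,  x(15) = 18,  x(16) = 24,  x(17) = 32,  x(18) = 4,  x(19) = 44,  x(20) = 20,  x(21) = 46,  x(22) = 42,  x(23) = 56,  x(24) = 36,  x(25) = 48,  x(26) = 6,  x(27) = 8,  x(28) = 30,  x(29) = 40.
The sequence repeats with period 28.
(514 - 1) mod 28 = 9, so x(514) = x(10) = 22.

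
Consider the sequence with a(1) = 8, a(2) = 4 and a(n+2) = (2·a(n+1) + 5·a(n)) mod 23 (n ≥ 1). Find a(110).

16

Listing terms: a(1) = 8; a(2) = 4; a(3) = 2; a(4) = 1; a(5) = 12; a(6) = 6; a(7) = 3; a(8) = 13; a(9) = 18; a(10) = 9; a(11) = 16; a(12) = 8; a(13) = 4.
The sequence repeats with period 11.
(110 - 1) mod 11 = 10, so a(110) = a(11) = 16.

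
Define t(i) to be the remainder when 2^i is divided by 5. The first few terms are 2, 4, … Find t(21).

We have t(1) = 2, t(2) = 4, t(3) = 3, t(4) = 1, t(5) = 2.
Since t(5) = t(1) = 2, the sequence is periodic with period 4.
So t(21) = t(1 + ((21-1) mod 4)) = t(1) = 2.

2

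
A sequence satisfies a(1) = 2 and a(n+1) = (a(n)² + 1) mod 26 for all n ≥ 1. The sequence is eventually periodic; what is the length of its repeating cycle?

4

Computing terms: a(1) = 2, a(2) = 5, a(3) = 0, a(4) = 1, a(5) = 2.
The sequence repeats with period 4.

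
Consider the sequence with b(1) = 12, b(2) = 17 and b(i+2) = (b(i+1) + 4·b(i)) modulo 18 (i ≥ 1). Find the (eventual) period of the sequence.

24

We have b(1) = 12, b(2) = 17, b(3) = 11, b(4) = 7, b(5) = 15, b(6) = 7, b(7) = 13, b(8) = 5, b(9) = 3, b(10) = 5, b(11) = 17, b(12) = 1, b(13) = 15, b(14) = 1, b(15) = 7, b(16) = 11, b(17) = 3, b(18) = 11, b(19) = 5, b(20) = 13, b(21) = 15, b(22) = 13, b(23) = 1, b(24) = 17, b(25) = 3, b(26) = 17, b(27) = 11.
Since (b(26), b(27)) = (b(2), b(3)) = (17, 11) (two consecutive terms determine the rest), the sequence is eventually periodic: after a pre-period of length 1 it cycles with period 24.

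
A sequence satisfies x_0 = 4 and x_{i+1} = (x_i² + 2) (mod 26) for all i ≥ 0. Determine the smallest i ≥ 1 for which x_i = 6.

x_0 = 4,  x_1 = 18,  x_2 = 14,  x_3 = 16,  x_4 = 24,  x_5 = 6,  x_6 = 12,  x_7 = 16.
Since x_7 = x_3 = 16, the sequence is eventually periodic: after a pre-period of length 3 it cycles with period 4.
The value 6 first appears (with i ≥ 1) at x_5.

5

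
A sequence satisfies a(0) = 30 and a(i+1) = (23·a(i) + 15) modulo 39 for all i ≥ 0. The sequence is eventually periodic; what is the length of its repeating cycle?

6

Computing terms: a(0) = 30,  a(1) = 3,  a(2) = 6,  a(3) = 36,  a(4) = 24,  a(5) = 21,  a(6) = 30.
Since a(6) = a(0) = 30, the sequence is periodic with period 6.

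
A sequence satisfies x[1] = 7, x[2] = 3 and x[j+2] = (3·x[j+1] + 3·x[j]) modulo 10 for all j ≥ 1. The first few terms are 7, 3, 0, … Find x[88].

9

Listing terms: x[1] = 7, x[2] = 3, x[3] = 0, x[4] = 9, x[5] = 7, x[6] = 8, x[7] = 5, x[8] = 9, x[9] = 2, x[10] = 3, x[11] = 5, x[12] = 4, x[13] = 7, x[14] = 3.
The sequence repeats with period 12.
So x[88] = x[1 + ((88-1) mod 12)] = x[4] = 9.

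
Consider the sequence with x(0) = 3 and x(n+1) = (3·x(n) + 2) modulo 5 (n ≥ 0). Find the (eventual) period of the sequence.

4

x(0) = 3, x(1) = 1, x(2) = 0, x(3) = 2, x(4) = 3.
Since x(4) = x(0) = 3, the sequence is periodic with period 4.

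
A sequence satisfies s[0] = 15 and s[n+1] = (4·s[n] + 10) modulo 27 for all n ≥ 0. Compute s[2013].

12

Computing terms: s[0] = 15; s[1] = 16; s[2] = 20; s[3] = 9; s[4] = 19; s[5] = 5; s[6] = 3; s[7] = 22; s[8] = 17; s[9] = 24; s[10] = 25; s[11] = 2; s[12] = 18; s[13] = 1; s[14] = 14; s[15] = 12; s[16] = 4; s[17] = 26; s[18] = 6; s[19] = 7; s[20] = 11; s[21] = 0; s[22] = 10; s[23] = 23; s[24] = 21; s[25] = 13; s[26] = 8; s[27] = 15.
The sequence repeats with period 27.
(2013 - 0) mod 27 = 15, so s[2013] = s[15] = 12.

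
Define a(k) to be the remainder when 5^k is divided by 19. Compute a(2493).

1

We have a(1) = 5, a(2) = 6, a(3) = 11, a(4) = 17, a(5) = 9, a(6) = 7, a(7) = 16, a(8) = 4, a(9) = 1, a(10) = 5.
The sequence repeats with period 9.
So a(2493) = a(1 + ((2493-1) mod 9)) = a(9) = 1.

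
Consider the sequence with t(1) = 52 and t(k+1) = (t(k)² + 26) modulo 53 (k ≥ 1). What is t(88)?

30

We have t(1) = 52,  t(2) = 27,  t(3) = 13,  t(4) = 36,  t(5) = 50,  t(6) = 35,  t(7) = 32,  t(8) = 43,  t(9) = 20,  t(10) = 2,  t(11) = 30,  t(12) = 25,  t(13) = 15,  t(14) = 39,  t(15) = 10,  t(16) = 20.
Since t(16) = t(9) = 20, the sequence is eventually periodic: after a pre-period of length 8 it cycles with period 7.
For k ≥ 9, t(k) depends only on (k - 9) mod 7. (88 - 9) mod 7 = 2, so t(88) = t(11) = 30.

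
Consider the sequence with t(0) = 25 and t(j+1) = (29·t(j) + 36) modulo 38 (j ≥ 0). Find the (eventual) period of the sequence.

t(0) = 25, t(1) = 1, t(2) = 27, t(3) = 21, t(4) = 37, t(5) = 7, t(6) = 11, t(7) = 13, t(8) = 33, t(9) = 5, t(10) = 29, t(11) = 3, t(12) = 9, t(13) = 31, t(14) = 23, t(15) = 19, t(16) = 17, t(17) = 35, t(18) = 25.
The sequence repeats with period 18.

18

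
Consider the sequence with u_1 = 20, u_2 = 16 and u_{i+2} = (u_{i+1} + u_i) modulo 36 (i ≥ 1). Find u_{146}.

16

We have u_1 = 20,  u_2 = 16,  u_3 = 0,  u_4 = 16,  u_5 = 16,  u_6 = 32,  u_7 = 12,  u_8 = 8,  u_9 = 20,  u_{10} = 28,  u_{11} = 12,  u_{12} = 4,  u_{13} = 16,  u_{14} = 20,  u_{15} = 0,  u_{16} = 20,  u_{17} = 20,  u_{18} = 4,  u_{19} = 24,  u_{20} = 28,  u_{21} = 16,  u_{22} = 8,  u_{23} = 24,  u_{24} = 32,  u_{25} = 20,  u_{26} = 16.
Since (u_{25}, u_{26}) = (u_1, u_2) = (20, 16) (two consecutive terms determine the rest), the sequence is periodic with period 24.
(146 - 1) mod 24 = 1, so u_{146} = u_2 = 16.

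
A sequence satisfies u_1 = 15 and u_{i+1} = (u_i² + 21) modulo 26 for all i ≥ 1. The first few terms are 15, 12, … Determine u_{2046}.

Listing terms: u_1 = 15; u_2 = 12; u_3 = 9; u_4 = 24; u_5 = 25; u_6 = 22; u_7 = 11; u_8 = 12.
Since u_8 = u_2 = 12, the sequence is eventually periodic: after a pre-period of length 1 it cycles with period 6.
For i ≥ 2, u_i depends only on (i - 2) mod 6. (2046 - 2) mod 6 = 4, so u_{2046} = u_6 = 22.

22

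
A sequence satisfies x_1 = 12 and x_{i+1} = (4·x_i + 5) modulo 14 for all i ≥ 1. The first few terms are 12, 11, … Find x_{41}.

Listing terms: x_1 = 12; x_2 = 11; x_3 = 7; x_4 = 5; x_5 = 11.
Since x_5 = x_2 = 11, the sequence is eventually periodic: after a pre-period of length 1 it cycles with period 3.
For i ≥ 2, x_i depends only on (i - 2) mod 3. (41 - 2) mod 3 = 0, so x_{41} = x_2 = 11.

11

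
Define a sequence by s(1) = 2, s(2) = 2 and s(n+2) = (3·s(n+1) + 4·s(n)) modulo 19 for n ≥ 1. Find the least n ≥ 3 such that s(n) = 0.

16

We have s(1) = 2; s(2) = 2; s(3) = 14; s(4) = 12; s(5) = 16; s(6) = 1; s(7) = 10; s(8) = 15; s(9) = 9; s(10) = 11; s(11) = 12; s(12) = 4; s(13) = 3; s(14) = 6; s(15) = 11; s(16) = 0; s(17) = 6; s(18) = 18; s(19) = 2; s(20) = 2.
The sequence repeats with period 18.
The value 0 first appears (with n ≥ 3) at s(16).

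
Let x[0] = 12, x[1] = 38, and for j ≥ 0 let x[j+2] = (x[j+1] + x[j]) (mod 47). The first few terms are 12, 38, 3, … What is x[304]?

Listing terms: x[0] = 12,  x[1] = 38,  x[2] = 3,  x[3] = 41,  x[4] = 44,  x[5] = 38,  x[6] = 35,  x[7] = 26,  x[8] = 14,  x[9] = 40,  x[10] = 7,  x[11] = 0,  x[12] = 7,  x[13] = 7,  x[14] = 14,  x[15] = 21,  x[16] = 35,  x[17] = 9,  x[18] = 44,  x[19] = 6,  x[20] = 3,  x[21] = 9,  x[22] = 12,  x[23] = 21,  x[24] = 33,  x[25] = 7,  x[26] = 40,  x[27] = 0,  x[28] = 40,  x[29] = 40,  x[30] = 33,  x[31] = 26,  x[32] = 12,  x[33] = 38.
The sequence repeats with period 32.
(304 - 0) mod 32 = 16, so x[304] = x[16] = 35.

35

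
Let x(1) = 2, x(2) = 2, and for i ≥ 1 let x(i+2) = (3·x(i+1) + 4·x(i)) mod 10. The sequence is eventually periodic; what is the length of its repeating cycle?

We have x(1) = 2, x(2) = 2, x(3) = 4, x(4) = 0, x(5) = 6, x(6) = 8, x(7) = 8, x(8) = 6, x(9) = 0, x(10) = 4, x(11) = 2, x(12) = 2.
Since (x(11), x(12)) = (x(1), x(2)) = (2, 2) (two consecutive terms determine the rest), the sequence is periodic with period 10.

10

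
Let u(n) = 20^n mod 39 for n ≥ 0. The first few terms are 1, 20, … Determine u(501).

8

u(0) = 1, u(1) = 20, u(2) = 10, u(3) = 5, u(4) = 22, u(5) = 11, u(6) = 25, u(7) = 32, u(8) = 16, u(9) = 8, u(10) = 4, u(11) = 2, u(12) = 1.
Since u(12) = u(0) = 1, the sequence is periodic with period 12.
(501 - 0) mod 12 = 9, so u(501) = u(9) = 8.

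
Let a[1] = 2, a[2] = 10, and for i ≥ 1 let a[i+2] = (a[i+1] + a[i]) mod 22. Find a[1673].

12

We have a[1] = 2,  a[2] = 10,  a[3] = 12,  a[4] = 0,  a[5] = 12,  a[6] = 12,  a[7] = 2,  a[8] = 14,  a[9] = 16,  a[10] = 8,  a[11] = 2,  a[12] = 10.
The sequence repeats with period 10.
(1673 - 1) mod 10 = 2, so a[1673] = a[3] = 12.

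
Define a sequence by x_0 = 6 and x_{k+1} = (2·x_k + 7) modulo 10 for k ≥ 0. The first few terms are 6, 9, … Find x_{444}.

Computing terms: x_0 = 6, x_1 = 9, x_2 = 5, x_3 = 7, x_4 = 1, x_5 = 9.
Since x_5 = x_1 = 9, the sequence is eventually periodic: after a pre-period of length 1 it cycles with period 4.
For k ≥ 1, x_k depends only on (k - 1) mod 4. (444 - 1) mod 4 = 3, so x_{444} = x_4 = 1.

1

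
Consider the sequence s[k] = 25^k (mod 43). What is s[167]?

31

Computing terms: s[0] = 1,  s[1] = 25,  s[2] = 23,  s[3] = 16,  s[4] = 13,  s[5] = 24,  s[6] = 41,  s[7] = 36,  s[8] = 40,  s[9] = 11,  s[10] = 17,  s[11] = 38,  s[12] = 4,  s[13] = 14,  s[14] = 6,  s[15] = 21,  s[16] = 9,  s[17] = 10,  s[18] = 35,  s[19] = 15,  s[20] = 31,  s[21] = 1.
Since s[21] = s[0] = 1, the sequence is periodic with period 21.
So s[167] = s[0 + ((167-0) mod 21)] = s[20] = 31.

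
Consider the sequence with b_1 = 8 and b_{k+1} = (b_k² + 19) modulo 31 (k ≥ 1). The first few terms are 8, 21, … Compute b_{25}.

2

We have b_1 = 8,  b_2 = 21,  b_3 = 26,  b_4 = 13,  b_5 = 2,  b_6 = 23,  b_7 = 21.
Since b_7 = b_2 = 21, the sequence is eventually periodic: after a pre-period of length 1 it cycles with period 5.
For k ≥ 2, b_k depends only on (k - 2) mod 5. (25 - 2) mod 5 = 3, so b_{25} = b_5 = 2.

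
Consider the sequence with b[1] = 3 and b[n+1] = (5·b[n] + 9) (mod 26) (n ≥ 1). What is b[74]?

24

Computing terms: b[1] = 3,  b[2] = 24,  b[3] = 25,  b[4] = 4,  b[5] = 3.
The sequence repeats with period 4.
(74 - 1) mod 4 = 1, so b[74] = b[2] = 24.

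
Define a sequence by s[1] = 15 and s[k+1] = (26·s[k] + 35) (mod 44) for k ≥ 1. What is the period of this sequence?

s[1] = 15,  s[2] = 29,  s[3] = 41,  s[4] = 1,  s[5] = 17,  s[6] = 37,  s[7] = 29.
Since s[7] = s[2] = 29, the sequence is eventually periodic: after a pre-period of length 1 it cycles with period 5.

5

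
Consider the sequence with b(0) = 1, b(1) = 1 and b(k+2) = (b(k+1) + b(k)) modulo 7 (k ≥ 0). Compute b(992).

1

Listing terms: b(0) = 1; b(1) = 1; b(2) = 2; b(3) = 3; b(4) = 5; b(5) = 1; b(6) = 6; b(7) = 0; b(8) = 6; b(9) = 6; b(10) = 5; b(11) = 4; b(12) = 2; b(13) = 6; b(14) = 1; b(15) = 0; b(16) = 1; b(17) = 1.
The sequence repeats with period 16.
(992 - 0) mod 16 = 0, so b(992) = b(0) = 1.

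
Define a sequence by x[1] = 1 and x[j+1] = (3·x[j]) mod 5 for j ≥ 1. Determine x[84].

2

Listing terms: x[1] = 1, x[2] = 3, x[3] = 4, x[4] = 2, x[5] = 1.
Since x[5] = x[1] = 1, the sequence is periodic with period 4.
(84 - 1) mod 4 = 3, so x[84] = x[4] = 2.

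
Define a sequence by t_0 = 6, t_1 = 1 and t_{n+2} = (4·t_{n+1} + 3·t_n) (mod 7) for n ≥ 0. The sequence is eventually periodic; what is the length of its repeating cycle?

Computing terms: t_0 = 6, t_1 = 1, t_2 = 1, t_3 = 0, t_4 = 3, t_5 = 5, t_6 = 1, t_7 = 5, t_8 = 2, t_9 = 2, t_{10} = 0, t_{11} = 6, t_{12} = 3, t_{13} = 2, t_{14} = 3, t_{15} = 4, t_{16} = 4, t_{17} = 0, t_{18} = 5, t_{19} = 6, t_{20} = 4, t_{21} = 6, t_{22} = 1.
Since (t_{21}, t_{22}) = (t_0, t_1) = (6, 1) (two consecutive terms determine the rest), the sequence is periodic with period 21.

21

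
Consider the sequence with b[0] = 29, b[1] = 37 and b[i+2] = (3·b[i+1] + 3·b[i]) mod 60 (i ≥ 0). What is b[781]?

57

b[0] = 29,  b[1] = 37,  b[2] = 18,  b[3] = 45,  b[4] = 9,  b[5] = 42,  b[6] = 33,  b[7] = 45,  b[8] = 54,  b[9] = 57,  b[10] = 33,  b[11] = 30,  b[12] = 9,  b[13] = 57,  b[14] = 18,  b[15] = 45.
Since (b[14], b[15]) = (b[2], b[3]) = (18, 45) (two consecutive terms determine the rest), the sequence is eventually periodic: after a pre-period of length 2 it cycles with period 12.
For i ≥ 2, b[i] depends only on (i - 2) mod 12. (781 - 2) mod 12 = 11, so b[781] = b[13] = 57.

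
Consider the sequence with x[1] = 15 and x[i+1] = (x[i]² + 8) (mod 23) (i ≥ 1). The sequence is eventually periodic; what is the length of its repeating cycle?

Listing terms: x[1] = 15; x[2] = 3; x[3] = 17; x[4] = 21; x[5] = 12; x[6] = 14; x[7] = 20; x[8] = 17.
Since x[8] = x[3] = 17, the sequence is eventually periodic: after a pre-period of length 2 it cycles with period 5.

5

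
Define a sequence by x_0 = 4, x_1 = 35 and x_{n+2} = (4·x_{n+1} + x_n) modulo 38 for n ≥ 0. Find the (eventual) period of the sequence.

6

Listing terms: x_0 = 4; x_1 = 35; x_2 = 30; x_3 = 3; x_4 = 4; x_5 = 19; x_6 = 4; x_7 = 35.
Since (x_6, x_7) = (x_0, x_1) = (4, 35) (two consecutive terms determine the rest), the sequence is periodic with period 6.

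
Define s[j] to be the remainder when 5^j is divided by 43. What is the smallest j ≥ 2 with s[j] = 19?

Listing terms: s[1] = 5; s[2] = 25; s[3] = 39; s[4] = 23; s[5] = 29; s[6] = 16; s[7] = 37; s[8] = 13; s[9] = 22; s[10] = 24; s[11] = 34; s[12] = 41; s[13] = 33; s[14] = 36; s[15] = 8; s[16] = 40; s[17] = 28; s[18] = 11; s[19] = 12; s[20] = 17; s[21] = 42; s[22] = 38; s[23] = 18; s[24] = 4; s[25] = 20; s[26] = 14; s[27] = 27; s[28] = 6; s[29] = 30; s[30] = 21; s[31] = 19; s[32] = 9; s[33] = 2; s[34] = 10; s[35] = 7; s[36] = 35; s[37] = 3; s[38] = 15; s[39] = 32; s[40] = 31; s[41] = 26; s[42] = 1; s[43] = 5.
Since s[43] = s[1] = 5, the sequence is periodic with period 42.
The value 19 first appears (with j ≥ 2) at s[31].

31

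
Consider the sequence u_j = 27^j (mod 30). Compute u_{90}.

Computing terms: u_0 = 1; u_1 = 27; u_2 = 9; u_3 = 3; u_4 = 21; u_5 = 27.
Since u_5 = u_1 = 27, the sequence is eventually periodic: after a pre-period of length 1 it cycles with period 4.
For j ≥ 1, u_j depends only on (j - 1) mod 4. (90 - 1) mod 4 = 1, so u_{90} = u_2 = 9.

9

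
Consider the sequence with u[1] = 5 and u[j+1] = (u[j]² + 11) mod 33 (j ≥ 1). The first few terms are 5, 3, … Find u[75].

Listing terms: u[1] = 5, u[2] = 3, u[3] = 20, u[4] = 15, u[5] = 5.
Since u[5] = u[1] = 5, the sequence is periodic with period 4.
(75 - 1) mod 4 = 2, so u[75] = u[3] = 20.

20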